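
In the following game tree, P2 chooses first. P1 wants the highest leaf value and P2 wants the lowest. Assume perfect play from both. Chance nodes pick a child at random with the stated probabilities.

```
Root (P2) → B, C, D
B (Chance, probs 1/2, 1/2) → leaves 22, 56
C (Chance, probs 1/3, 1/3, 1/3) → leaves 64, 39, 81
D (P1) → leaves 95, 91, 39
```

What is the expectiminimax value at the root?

B (Chance): 1/2·22 + 1/2·56 = 39
C (Chance): 1/3·64 + 1/3·39 + 1/3·81 = 61.33
D (P1): max(95, 91, 39) = 95
Root (P2): min(39, 61.33, 95) = 39

39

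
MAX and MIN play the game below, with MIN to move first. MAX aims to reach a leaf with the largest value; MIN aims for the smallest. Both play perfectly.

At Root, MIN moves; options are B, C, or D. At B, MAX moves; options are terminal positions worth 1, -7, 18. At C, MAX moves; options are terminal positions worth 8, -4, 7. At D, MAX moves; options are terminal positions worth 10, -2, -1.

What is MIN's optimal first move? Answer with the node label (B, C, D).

C

B (MAX): max(1, -7, 18) = 18
C (MAX): max(8, -4, 7) = 8
D (MAX): max(10, -2, -1) = 10
Root (MIN): min(18, 8, 10) = 8
MIN picks the child with the lowest value: C (value 8).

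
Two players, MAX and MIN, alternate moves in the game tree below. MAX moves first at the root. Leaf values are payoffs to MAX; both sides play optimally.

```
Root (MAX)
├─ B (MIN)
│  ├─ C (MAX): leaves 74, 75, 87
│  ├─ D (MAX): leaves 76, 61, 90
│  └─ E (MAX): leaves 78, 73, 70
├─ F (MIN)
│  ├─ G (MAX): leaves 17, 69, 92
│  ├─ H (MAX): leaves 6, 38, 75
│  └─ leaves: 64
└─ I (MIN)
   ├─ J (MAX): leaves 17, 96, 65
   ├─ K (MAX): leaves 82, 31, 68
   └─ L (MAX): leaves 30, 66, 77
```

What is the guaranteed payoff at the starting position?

78

C (MAX): max(74, 75, 87) = 87
D (MAX): max(76, 61, 90) = 90
E (MAX): max(78, 73, 70) = 78
B (MIN): min(87, 90, 78) = 78
G (MAX): max(17, 69, 92) = 92
H (MAX): max(6, 38, 75) = 75
F (MIN): min(92, 75, 64) = 64
J (MAX): max(17, 96, 65) = 96
K (MAX): max(82, 31, 68) = 82
L (MAX): max(30, 66, 77) = 77
I (MIN): min(96, 82, 77) = 77
Root (MAX): max(78, 64, 77) = 78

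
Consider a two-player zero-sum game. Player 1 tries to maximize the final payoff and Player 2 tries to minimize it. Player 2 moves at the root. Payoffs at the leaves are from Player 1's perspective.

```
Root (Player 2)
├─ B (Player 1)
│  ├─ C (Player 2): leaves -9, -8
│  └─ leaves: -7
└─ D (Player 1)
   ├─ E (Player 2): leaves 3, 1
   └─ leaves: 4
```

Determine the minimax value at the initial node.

C (Player 2): min(-9, -8) = -9
B (Player 1): max(-9, -7) = -7
E (Player 2): min(3, 1) = 1
D (Player 1): max(1, 4) = 4
Root (Player 2): min(-7, 4) = -7

-7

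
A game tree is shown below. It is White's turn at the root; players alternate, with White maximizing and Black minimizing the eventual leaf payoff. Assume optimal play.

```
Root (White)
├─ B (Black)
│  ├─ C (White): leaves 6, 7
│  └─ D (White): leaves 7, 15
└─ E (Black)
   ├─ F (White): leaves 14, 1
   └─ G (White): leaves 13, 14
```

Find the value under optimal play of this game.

14

C (White): max(6, 7) = 7
D (White): max(7, 15) = 15
B (Black): min(7, 15) = 7
F (White): max(14, 1) = 14
G (White): max(13, 14) = 14
E (Black): min(14, 14) = 14
Root (White): max(7, 14) = 14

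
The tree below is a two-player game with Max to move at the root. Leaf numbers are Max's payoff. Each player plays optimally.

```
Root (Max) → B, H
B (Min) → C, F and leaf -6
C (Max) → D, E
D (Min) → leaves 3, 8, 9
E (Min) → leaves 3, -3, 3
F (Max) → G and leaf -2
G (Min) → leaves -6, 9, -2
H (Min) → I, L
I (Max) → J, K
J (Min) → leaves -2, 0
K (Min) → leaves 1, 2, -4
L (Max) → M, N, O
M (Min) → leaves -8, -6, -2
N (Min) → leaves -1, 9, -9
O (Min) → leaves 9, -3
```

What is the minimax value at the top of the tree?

D (Min): min(3, 8, 9) = 3
E (Min): min(3, -3, 3) = -3
C (Max): max(3, -3) = 3
G (Min): min(-6, 9, -2) = -6
F (Max): max(-6, -2) = -2
B (Min): min(3, -2, -6) = -6
J (Min): min(-2, 0) = -2
K (Min): min(1, 2, -4) = -4
I (Max): max(-2, -4) = -2
M (Min): min(-8, -6, -2) = -8
N (Min): min(-1, 9, -9) = -9
O (Min): min(9, -3) = -3
L (Max): max(-8, -9, -3) = -3
H (Min): min(-2, -3) = -3
Root (Max): max(-6, -3) = -3

-3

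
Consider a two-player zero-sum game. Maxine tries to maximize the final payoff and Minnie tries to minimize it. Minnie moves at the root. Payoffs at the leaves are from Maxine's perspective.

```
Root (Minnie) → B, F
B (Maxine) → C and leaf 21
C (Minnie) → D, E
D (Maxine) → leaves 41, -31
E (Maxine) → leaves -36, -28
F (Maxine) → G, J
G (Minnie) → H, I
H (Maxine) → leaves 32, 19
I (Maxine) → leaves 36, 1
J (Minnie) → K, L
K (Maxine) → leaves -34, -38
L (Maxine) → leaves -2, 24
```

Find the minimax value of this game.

21

D (Maxine): max(41, -31) = 41
E (Maxine): max(-36, -28) = -28
C (Minnie): min(41, -28) = -28
B (Maxine): max(-28, 21) = 21
H (Maxine): max(32, 19) = 32
I (Maxine): max(36, 1) = 36
G (Minnie): min(32, 36) = 32
K (Maxine): max(-34, -38) = -34
L (Maxine): max(-2, 24) = 24
J (Minnie): min(-34, 24) = -34
F (Maxine): max(32, -34) = 32
Root (Minnie): min(21, 32) = 21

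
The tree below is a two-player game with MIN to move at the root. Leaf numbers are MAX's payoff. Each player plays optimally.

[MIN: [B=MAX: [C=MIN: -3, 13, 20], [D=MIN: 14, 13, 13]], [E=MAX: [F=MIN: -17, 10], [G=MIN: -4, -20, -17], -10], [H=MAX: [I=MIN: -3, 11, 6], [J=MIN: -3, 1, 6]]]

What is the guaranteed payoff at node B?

13

C: min(-3, 13, 20) = -3
D: min(14, 13, 13) = 13
B: max(-3, 13) = 13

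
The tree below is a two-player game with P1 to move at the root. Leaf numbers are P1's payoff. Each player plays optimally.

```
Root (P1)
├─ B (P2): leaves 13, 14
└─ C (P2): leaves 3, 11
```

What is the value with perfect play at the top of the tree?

B (P2): min(13, 14) = 13
C (P2): min(3, 11) = 3
Root (P1): max(13, 3) = 13

13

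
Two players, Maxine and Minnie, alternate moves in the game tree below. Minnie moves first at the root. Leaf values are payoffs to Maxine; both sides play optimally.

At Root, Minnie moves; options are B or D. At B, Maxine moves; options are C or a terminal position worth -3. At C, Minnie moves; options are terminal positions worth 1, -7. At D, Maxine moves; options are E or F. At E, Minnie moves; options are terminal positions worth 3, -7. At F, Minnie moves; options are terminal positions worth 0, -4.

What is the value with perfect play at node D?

-4

E: min(3, -7) = -7
F: min(0, -4) = -4
D: max(-7, -4) = -4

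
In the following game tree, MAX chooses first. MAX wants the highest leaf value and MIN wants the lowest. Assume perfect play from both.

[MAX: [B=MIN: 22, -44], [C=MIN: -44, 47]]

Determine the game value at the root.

-44

B (MIN): min(22, -44) = -44
C (MIN): min(-44, 47) = -44
Root (MAX): max(-44, -44) = -44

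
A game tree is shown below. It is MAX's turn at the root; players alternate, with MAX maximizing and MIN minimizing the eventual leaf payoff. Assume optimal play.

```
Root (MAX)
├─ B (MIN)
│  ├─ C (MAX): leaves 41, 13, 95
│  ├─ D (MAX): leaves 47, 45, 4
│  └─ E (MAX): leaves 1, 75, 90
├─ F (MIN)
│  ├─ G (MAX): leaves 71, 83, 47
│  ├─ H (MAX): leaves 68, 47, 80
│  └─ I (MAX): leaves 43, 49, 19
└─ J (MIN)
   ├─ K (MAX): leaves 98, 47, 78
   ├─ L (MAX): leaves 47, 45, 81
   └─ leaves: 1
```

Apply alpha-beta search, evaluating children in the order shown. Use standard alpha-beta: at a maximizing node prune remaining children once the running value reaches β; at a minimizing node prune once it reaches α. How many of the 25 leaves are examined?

C [α=-∞,β=+∞]: v=95
D [α=-∞,β=95]: v=47
E [α=-∞,β=47]: v=75 after child 2 ≥ β → β-cutoff, skip 1
B [α=-∞,β=+∞]: v=47
G [α=47,β=+∞]: v=83
H [α=47,β=83]: v=80
I [α=47,β=80]: v=49
F [α=47,β=+∞]: v=49
K [α=49,β=+∞]: v=98
L [α=49,β=98]: v=81
J [α=49,β=+∞]: v=1
Root [α=-∞,β=+∞]: v=49
Leaves evaluated: 24 of 25.

24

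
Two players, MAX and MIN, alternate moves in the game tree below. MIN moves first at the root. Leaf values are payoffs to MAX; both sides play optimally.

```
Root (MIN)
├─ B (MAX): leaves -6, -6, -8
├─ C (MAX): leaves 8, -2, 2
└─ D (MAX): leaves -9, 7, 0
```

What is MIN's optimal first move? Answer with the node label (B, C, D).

B (MAX): max(-6, -6, -8) = -6
C (MAX): max(8, -2, 2) = 8
D (MAX): max(-9, 7, 0) = 7
Root (MIN): min(-6, 8, 7) = -6
MIN picks the child with the lowest value: B (value -6).

B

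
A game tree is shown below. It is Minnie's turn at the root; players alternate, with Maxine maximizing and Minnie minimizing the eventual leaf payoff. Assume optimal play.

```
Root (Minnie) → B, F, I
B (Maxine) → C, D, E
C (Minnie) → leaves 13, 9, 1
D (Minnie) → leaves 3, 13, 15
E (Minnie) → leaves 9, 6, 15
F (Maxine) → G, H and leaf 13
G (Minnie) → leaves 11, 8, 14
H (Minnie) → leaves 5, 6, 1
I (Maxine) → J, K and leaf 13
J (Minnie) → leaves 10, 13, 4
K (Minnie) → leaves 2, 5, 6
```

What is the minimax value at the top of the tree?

C (Minnie): min(13, 9, 1) = 1
D (Minnie): min(3, 13, 15) = 3
E (Minnie): min(9, 6, 15) = 6
B (Maxine): max(1, 3, 6) = 6
G (Minnie): min(11, 8, 14) = 8
H (Minnie): min(5, 6, 1) = 1
F (Maxine): max(8, 1, 13) = 13
J (Minnie): min(10, 13, 4) = 4
K (Minnie): min(2, 5, 6) = 2
I (Maxine): max(4, 2, 13) = 13
Root (Minnie): min(6, 13, 13) = 6

6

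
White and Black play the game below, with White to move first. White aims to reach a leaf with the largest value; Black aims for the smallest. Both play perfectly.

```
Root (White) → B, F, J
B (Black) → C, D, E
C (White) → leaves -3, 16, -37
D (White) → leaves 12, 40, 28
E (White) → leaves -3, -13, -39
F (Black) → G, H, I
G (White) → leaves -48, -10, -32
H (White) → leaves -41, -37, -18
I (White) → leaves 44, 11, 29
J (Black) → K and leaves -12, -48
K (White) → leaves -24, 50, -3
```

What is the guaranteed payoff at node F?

G: max(-48, -10, -32) = -10
H: max(-41, -37, -18) = -18
I: max(44, 11, 29) = 44
F: min(-10, -18, 44) = -18

-18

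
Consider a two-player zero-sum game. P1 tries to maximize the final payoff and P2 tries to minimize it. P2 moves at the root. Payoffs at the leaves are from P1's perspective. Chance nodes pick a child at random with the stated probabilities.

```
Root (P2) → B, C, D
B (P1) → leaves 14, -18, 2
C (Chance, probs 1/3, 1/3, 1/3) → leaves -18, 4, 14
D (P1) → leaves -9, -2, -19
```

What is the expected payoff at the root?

B (P1): max(14, -18, 2) = 14
C (Chance): 1/3·-18 + 1/3·4 + 1/3·14 = 0
D (P1): max(-9, -2, -19) = -2
Root (P2): min(14, 0, -2) = -2

-2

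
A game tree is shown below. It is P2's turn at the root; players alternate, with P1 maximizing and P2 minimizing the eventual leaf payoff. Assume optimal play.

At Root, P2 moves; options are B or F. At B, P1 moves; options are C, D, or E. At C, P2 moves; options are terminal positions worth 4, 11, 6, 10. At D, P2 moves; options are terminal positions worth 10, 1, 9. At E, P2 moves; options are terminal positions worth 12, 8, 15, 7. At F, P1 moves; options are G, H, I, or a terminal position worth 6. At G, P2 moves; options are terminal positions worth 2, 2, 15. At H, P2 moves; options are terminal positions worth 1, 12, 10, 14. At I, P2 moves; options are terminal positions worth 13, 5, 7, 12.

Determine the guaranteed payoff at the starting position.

6

C (P2): min(4, 11, 6, 10) = 4
D (P2): min(10, 1, 9) = 1
E (P2): min(12, 8, 15, 7) = 7
B (P1): max(4, 1, 7) = 7
G (P2): min(2, 2, 15) = 2
H (P2): min(1, 12, 10, 14) = 1
I (P2): min(13, 5, 7, 12) = 5
F (P1): max(2, 1, 5, 6) = 6
Root (P2): min(7, 6) = 6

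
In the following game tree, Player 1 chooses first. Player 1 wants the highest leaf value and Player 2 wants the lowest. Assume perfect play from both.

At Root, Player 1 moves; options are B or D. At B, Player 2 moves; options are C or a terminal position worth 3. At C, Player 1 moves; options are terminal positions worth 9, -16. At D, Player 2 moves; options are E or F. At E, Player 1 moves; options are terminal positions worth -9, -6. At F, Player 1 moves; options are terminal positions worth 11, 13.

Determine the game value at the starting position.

3

C (Player 1): max(9, -16) = 9
B (Player 2): min(9, 3) = 3
E (Player 1): max(-9, -6) = -6
F (Player 1): max(11, 13) = 13
D (Player 2): min(-6, 13) = -6
Root (Player 1): max(3, -6) = 3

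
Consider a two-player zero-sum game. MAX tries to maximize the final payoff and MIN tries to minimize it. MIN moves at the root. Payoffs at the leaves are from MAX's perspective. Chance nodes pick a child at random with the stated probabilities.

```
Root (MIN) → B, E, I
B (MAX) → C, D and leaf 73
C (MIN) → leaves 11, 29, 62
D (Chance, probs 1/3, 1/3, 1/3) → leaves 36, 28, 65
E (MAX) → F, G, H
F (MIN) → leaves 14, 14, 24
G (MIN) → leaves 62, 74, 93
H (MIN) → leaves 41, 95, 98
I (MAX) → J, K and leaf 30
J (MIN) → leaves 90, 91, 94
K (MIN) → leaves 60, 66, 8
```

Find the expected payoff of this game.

C (MIN): min(11, 29, 62) = 11
D (Chance): 1/3·36 + 1/3·28 + 1/3·65 = 43
B (MAX): max(11, 43, 73) = 73
F (MIN): min(14, 14, 24) = 14
G (MIN): min(62, 74, 93) = 62
H (MIN): min(41, 95, 98) = 41
E (MAX): max(14, 62, 41) = 62
J (MIN): min(90, 91, 94) = 90
K (MIN): min(60, 66, 8) = 8
I (MAX): max(90, 8, 30) = 90
Root (MIN): min(73, 62, 90) = 62

62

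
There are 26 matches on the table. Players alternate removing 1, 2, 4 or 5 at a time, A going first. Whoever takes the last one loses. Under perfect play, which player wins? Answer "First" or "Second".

First

Positions where the player to move wins (W) vs loses (L):
i:   0  1  2  3  4  5  6  7  8  9 10 11 12 13 14 15 16 17 18 19 20 21 22 23 24 25 26
     W  L  W  W  L  W  W  L  W  W  L  W  W  L  W  W  L  W  W  L  W  W  L  W  W  L  W
Position 26 is W, so the first player wins.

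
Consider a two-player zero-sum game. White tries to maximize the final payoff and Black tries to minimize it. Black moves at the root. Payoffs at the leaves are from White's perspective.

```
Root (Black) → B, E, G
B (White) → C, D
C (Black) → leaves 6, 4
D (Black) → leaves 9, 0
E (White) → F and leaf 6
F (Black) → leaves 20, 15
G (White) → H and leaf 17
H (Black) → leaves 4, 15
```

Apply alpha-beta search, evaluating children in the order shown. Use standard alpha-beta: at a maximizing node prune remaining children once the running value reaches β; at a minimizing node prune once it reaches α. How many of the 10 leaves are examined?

C [α=-∞,β=+∞]: v=4
D [α=4,β=+∞]: v=0
B [α=-∞,β=+∞]: v=4
F [α=-∞,β=4]: v=15
E [α=-∞,β=4]: v=15 after child 1 ≥ β → β-cutoff, skip 1
H [α=-∞,β=4]: v=4
G [α=-∞,β=4]: v=4 after child 1 ≥ β → β-cutoff, skip 1
Root [α=-∞,β=+∞]: v=4
Leaves evaluated: 8 of 10.

8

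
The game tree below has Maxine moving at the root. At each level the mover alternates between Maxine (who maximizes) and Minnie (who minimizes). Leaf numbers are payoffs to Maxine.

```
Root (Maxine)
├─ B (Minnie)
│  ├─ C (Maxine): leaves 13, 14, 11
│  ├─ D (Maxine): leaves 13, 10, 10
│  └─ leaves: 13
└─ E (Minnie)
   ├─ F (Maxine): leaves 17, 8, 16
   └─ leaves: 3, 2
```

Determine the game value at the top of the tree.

C (Maxine): max(13, 14, 11) = 14
D (Maxine): max(13, 10, 10) = 13
B (Minnie): min(14, 13, 13) = 13
F (Maxine): max(17, 8, 16) = 17
E (Minnie): min(17, 3, 2) = 2
Root (Maxine): max(13, 2) = 13

13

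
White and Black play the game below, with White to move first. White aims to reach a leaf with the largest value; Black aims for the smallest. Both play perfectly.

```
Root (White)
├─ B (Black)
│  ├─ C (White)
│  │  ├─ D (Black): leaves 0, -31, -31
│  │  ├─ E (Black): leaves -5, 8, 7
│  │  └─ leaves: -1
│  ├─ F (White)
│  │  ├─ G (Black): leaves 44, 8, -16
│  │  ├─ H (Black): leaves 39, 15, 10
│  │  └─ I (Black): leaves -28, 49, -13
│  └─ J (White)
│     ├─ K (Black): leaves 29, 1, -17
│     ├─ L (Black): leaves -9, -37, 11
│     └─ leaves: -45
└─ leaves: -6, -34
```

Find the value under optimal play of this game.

-6

D (Black): min(0, -31, -31) = -31
E (Black): min(-5, 8, 7) = -5
C (White): max(-31, -5, -1) = -1
G (Black): min(44, 8, -16) = -16
H (Black): min(39, 15, 10) = 10
I (Black): min(-28, 49, -13) = -28
F (White): max(-16, 10, -28) = 10
K (Black): min(29, 1, -17) = -17
L (Black): min(-9, -37, 11) = -37
J (White): max(-17, -37, -45) = -17
B (Black): min(-1, 10, -17) = -17
Root (White): max(-17, -6, -34) = -6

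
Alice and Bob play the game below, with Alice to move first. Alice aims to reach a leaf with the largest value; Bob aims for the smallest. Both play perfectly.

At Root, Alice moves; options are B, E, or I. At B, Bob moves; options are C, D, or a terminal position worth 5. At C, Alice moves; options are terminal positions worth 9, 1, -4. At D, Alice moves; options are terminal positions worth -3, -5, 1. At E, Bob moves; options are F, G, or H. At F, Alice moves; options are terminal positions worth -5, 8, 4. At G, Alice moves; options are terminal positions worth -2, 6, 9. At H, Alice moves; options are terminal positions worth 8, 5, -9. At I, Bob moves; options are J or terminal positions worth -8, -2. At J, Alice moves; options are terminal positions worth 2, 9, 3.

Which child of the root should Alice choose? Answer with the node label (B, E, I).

C (Alice): max(9, 1, -4) = 9
D (Alice): max(-3, -5, 1) = 1
B (Bob): min(9, 1, 5) = 1
F (Alice): max(-5, 8, 4) = 8
G (Alice): max(-2, 6, 9) = 9
H (Alice): max(8, 5, -9) = 8
E (Bob): min(8, 9, 8) = 8
J (Alice): max(2, 9, 3) = 9
I (Bob): min(9, -8, -2) = -8
Root (Alice): max(1, 8, -8) = 8
Alice picks the child with the highest value: E (value 8).

E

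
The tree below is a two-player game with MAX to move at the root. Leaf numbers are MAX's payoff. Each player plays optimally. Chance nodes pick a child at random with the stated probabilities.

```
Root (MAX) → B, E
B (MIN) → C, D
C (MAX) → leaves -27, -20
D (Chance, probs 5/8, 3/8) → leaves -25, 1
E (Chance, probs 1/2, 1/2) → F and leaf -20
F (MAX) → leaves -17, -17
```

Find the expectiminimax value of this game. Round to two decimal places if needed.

C (MAX): max(-27, -20) = -20
D (Chance): 5/8·-25 + 3/8·1 = -15.25
B (MIN): min(-20, -15.25) = -20
F (MAX): max(-17, -17) = -17
E (Chance): 1/2·-17 + 1/2·-20 = -18.5
Root (MAX): max(-20, -18.5) = -18.5

-18.5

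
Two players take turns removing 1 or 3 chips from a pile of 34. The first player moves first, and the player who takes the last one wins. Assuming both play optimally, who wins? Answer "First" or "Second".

Mark each pile size as W (mover wins) or L (mover loses):
i:   0  1  2  3  4  5  6  7  8  9 10 11 12 13 14 15 16 17 18 19 20 21 22 23 24 25 26 27 28 29 30 31 32 33 34
     L  W  L  W  L  W  L  W  L  W  L  W  L  W  L  W  L  W  L  W  L  W  L  W  L  W  L  W  L  W  L  W  L  W  L
Position 34 is L, so the second player wins.

Second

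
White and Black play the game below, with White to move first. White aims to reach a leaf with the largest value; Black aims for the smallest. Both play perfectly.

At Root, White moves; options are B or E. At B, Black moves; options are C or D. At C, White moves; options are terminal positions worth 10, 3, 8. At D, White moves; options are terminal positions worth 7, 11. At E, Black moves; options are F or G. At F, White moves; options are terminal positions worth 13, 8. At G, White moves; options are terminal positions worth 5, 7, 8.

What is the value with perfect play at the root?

C (White): max(10, 3, 8) = 10
D (White): max(7, 11) = 11
B (Black): min(10, 11) = 10
F (White): max(13, 8) = 13
G (White): max(5, 7, 8) = 8
E (Black): min(13, 8) = 8
Root (White): max(10, 8) = 10

10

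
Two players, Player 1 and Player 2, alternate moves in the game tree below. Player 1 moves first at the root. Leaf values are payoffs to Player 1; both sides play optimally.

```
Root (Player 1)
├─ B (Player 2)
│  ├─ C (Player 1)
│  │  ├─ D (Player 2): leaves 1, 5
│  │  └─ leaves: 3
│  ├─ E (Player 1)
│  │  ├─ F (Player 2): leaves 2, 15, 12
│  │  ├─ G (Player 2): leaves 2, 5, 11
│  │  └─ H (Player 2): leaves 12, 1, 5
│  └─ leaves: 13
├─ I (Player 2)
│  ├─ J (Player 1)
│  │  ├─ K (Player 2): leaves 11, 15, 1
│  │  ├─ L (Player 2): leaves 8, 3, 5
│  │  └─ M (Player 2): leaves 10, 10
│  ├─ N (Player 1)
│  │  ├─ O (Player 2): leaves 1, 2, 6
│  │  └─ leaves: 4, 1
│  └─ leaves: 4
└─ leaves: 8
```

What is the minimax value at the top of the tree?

D (Player 2): min(1, 5) = 1
C (Player 1): max(1, 3) = 3
F (Player 2): min(2, 15, 12) = 2
G (Player 2): min(2, 5, 11) = 2
H (Player 2): min(12, 1, 5) = 1
E (Player 1): max(2, 2, 1) = 2
B (Player 2): min(3, 2, 13) = 2
K (Player 2): min(11, 15, 1) = 1
L (Player 2): min(8, 3, 5) = 3
M (Player 2): min(10, 10) = 10
J (Player 1): max(1, 3, 10) = 10
O (Player 2): min(1, 2, 6) = 1
N (Player 1): max(1, 4, 1) = 4
I (Player 2): min(10, 4, 4) = 4
Root (Player 1): max(2, 4, 8) = 8

8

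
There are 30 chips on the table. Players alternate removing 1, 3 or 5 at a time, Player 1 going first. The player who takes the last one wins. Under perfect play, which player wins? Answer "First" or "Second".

Positions where the player to move wins (W) vs loses (L):
i:   0  1  2  3  4  5  6  7  8  9 10 11 12 13 14 15 16 17 18 19 20 21 22 23 24 25 26 27 28 29 30
     L  W  L  W  L  W  L  W  L  W  L  W  L  W  L  W  L  W  L  W  L  W  L  W  L  W  L  W  L  W  L
Position 30 is L, so the second player wins.

Second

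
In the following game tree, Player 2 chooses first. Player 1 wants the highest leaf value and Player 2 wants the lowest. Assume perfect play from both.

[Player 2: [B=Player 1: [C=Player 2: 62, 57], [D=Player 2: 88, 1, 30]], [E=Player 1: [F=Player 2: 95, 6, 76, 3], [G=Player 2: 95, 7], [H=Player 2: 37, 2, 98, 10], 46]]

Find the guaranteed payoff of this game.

46

C (Player 2): min(62, 57) = 57
D (Player 2): min(88, 1, 30) = 1
B (Player 1): max(57, 1) = 57
F (Player 2): min(95, 6, 76, 3) = 3
G (Player 2): min(95, 7) = 7
H (Player 2): min(37, 2, 98, 10) = 2
E (Player 1): max(3, 7, 2, 46) = 46
Root (Player 2): min(57, 46) = 46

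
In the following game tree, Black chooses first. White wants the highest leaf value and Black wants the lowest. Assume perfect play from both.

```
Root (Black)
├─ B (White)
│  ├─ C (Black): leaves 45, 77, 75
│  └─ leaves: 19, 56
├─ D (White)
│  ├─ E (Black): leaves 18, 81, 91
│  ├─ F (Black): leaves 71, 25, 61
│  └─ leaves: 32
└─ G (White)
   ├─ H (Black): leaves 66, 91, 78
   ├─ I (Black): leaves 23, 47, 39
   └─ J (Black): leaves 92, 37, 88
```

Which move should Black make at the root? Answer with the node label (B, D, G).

D

C (Black): min(45, 77, 75) = 45
B (White): max(45, 19, 56) = 56
E (Black): min(18, 81, 91) = 18
F (Black): min(71, 25, 61) = 25
D (White): max(18, 25, 32) = 32
H (Black): min(66, 91, 78) = 66
I (Black): min(23, 47, 39) = 23
J (Black): min(92, 37, 88) = 37
G (White): max(66, 23, 37) = 66
Root (Black): min(56, 32, 66) = 32
Black picks the child with the lowest value: D (value 32).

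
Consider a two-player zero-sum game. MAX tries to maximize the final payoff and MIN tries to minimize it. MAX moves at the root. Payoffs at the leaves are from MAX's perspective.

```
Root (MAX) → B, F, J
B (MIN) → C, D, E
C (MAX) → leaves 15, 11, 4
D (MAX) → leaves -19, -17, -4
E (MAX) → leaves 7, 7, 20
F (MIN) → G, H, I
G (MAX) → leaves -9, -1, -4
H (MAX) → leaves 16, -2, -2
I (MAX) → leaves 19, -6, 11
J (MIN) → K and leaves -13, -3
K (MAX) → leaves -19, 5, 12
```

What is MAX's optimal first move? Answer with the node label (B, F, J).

F

C (MAX): max(15, 11, 4) = 15
D (MAX): max(-19, -17, -4) = -4
E (MAX): max(7, 7, 20) = 20
B (MIN): min(15, -4, 20) = -4
G (MAX): max(-9, -1, -4) = -1
H (MAX): max(16, -2, -2) = 16
I (MAX): max(19, -6, 11) = 19
F (MIN): min(-1, 16, 19) = -1
K (MAX): max(-19, 5, 12) = 12
J (MIN): min(12, -13, -3) = -13
Root (MAX): max(-4, -1, -13) = -1
MAX picks the child with the highest value: F (value -1).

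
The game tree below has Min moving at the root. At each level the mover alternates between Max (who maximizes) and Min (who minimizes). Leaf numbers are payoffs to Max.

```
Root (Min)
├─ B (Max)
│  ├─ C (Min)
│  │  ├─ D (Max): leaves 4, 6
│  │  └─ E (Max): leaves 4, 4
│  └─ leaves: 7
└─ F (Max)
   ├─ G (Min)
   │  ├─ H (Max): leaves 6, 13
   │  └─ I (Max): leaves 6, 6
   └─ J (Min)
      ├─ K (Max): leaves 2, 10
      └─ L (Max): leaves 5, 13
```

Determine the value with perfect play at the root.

D (Max): max(4, 6) = 6
E (Max): max(4, 4) = 4
C (Min): min(6, 4) = 4
B (Max): max(4, 7) = 7
H (Max): max(6, 13) = 13
I (Max): max(6, 6) = 6
G (Min): min(13, 6) = 6
K (Max): max(2, 10) = 10
L (Max): max(5, 13) = 13
J (Min): min(10, 13) = 10
F (Max): max(6, 10) = 10
Root (Min): min(7, 10) = 7

7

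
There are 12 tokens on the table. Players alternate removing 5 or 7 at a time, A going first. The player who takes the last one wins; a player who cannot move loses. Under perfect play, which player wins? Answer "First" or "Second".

Second

Compute winning (W) and losing (L) positions by backward induction:
i:   0  1  2  3  4  5  6  7  8  9 10 11 12
     L  L  L  L  L  W  W  W  W  W  W  W  L
Position 12 is L, so the second player wins.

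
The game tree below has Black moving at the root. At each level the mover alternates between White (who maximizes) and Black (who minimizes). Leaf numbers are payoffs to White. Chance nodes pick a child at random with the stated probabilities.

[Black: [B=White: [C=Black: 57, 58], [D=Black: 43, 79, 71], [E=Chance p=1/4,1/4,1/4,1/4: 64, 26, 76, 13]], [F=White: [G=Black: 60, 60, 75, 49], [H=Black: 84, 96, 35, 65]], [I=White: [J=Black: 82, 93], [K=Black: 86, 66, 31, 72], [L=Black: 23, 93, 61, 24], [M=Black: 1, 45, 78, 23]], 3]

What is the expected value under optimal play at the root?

C (Black): min(57, 58) = 57
D (Black): min(43, 79, 71) = 43
E (Chance): 1/4·64 + 1/4·26 + 1/4·76 + 1/4·13 = 44.75
B (White): max(57, 43, 44.75) = 57
G (Black): min(60, 60, 75, 49) = 49
H (Black): min(84, 96, 35, 65) = 35
F (White): max(49, 35) = 49
J (Black): min(82, 93) = 82
K (Black): min(86, 66, 31, 72) = 31
L (Black): min(23, 93, 61, 24) = 23
M (Black): min(1, 45, 78, 23) = 1
I (White): max(82, 31, 23, 1) = 82
Root (Black): min(57, 49, 82, 3) = 3

3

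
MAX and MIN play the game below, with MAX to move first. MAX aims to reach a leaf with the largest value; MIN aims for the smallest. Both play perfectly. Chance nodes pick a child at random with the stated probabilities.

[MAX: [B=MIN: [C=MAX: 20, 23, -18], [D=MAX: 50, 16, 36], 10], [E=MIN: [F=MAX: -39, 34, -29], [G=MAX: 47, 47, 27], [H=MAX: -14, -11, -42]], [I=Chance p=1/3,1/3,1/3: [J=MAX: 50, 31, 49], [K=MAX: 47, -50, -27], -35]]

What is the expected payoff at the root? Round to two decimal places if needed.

C (MAX): max(20, 23, -18) = 23
D (MAX): max(50, 16, 36) = 50
B (MIN): min(23, 50, 10) = 10
F (MAX): max(-39, 34, -29) = 34
G (MAX): max(47, 47, 27) = 47
H (MAX): max(-14, -11, -42) = -11
E (MIN): min(34, 47, -11) = -11
J (MAX): max(50, 31, 49) = 50
K (MAX): max(47, -50, -27) = 47
I (Chance): 1/3·50 + 1/3·47 + 1/3·-35 = 20.67
Root (MAX): max(10, -11, 20.67) = 20.67

20.67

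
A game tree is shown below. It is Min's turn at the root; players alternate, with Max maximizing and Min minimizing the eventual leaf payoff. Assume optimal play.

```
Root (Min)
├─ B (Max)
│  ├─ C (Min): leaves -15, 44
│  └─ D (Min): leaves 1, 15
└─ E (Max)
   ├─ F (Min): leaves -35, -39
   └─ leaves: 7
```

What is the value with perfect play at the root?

C (Min): min(-15, 44) = -15
D (Min): min(1, 15) = 1
B (Max): max(-15, 1) = 1
F (Min): min(-35, -39) = -39
E (Max): max(-39, 7) = 7
Root (Min): min(1, 7) = 1

1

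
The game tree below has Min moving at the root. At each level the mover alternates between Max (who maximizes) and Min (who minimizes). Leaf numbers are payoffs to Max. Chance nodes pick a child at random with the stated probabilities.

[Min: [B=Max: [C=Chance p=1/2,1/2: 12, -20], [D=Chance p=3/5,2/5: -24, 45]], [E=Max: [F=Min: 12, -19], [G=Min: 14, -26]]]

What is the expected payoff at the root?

C (Chance): 1/2·12 + 1/2·-20 = -4
D (Chance): 3/5·-24 + 2/5·45 = 3.6
B (Max): max(-4, 3.6) = 3.6
F (Min): min(12, -19) = -19
G (Min): min(14, -26) = -26
E (Max): max(-19, -26) = -19
Root (Min): min(3.6, -19) = -19

-19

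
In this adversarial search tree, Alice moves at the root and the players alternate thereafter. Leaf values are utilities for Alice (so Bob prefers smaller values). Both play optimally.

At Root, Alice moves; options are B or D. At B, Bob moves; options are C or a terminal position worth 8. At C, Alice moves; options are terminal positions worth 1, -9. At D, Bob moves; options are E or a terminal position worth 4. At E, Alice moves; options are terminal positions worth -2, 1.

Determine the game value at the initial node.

1

C (Alice): max(1, -9) = 1
B (Bob): min(1, 8) = 1
E (Alice): max(-2, 1) = 1
D (Bob): min(1, 4) = 1
Root (Alice): max(1, 1) = 1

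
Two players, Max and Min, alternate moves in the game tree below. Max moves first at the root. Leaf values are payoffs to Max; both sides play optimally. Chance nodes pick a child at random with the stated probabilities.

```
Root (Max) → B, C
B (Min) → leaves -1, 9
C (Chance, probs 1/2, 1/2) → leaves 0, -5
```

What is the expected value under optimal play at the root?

B (Min): min(-1, 9) = -1
C (Chance): 1/2·0 + 1/2·-5 = -2.5
Root (Max): max(-1, -2.5) = -1

-1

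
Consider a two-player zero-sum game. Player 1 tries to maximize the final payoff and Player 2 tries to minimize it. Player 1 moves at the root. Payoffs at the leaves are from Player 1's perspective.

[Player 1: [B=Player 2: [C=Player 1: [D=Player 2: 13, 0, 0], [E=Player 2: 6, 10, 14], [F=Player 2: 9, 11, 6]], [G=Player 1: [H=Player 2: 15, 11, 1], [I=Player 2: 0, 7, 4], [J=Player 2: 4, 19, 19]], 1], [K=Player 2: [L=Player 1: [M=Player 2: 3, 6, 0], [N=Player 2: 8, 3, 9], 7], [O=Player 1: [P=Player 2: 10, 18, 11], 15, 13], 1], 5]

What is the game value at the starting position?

5

D (Player 2): min(13, 0, 0) = 0
E (Player 2): min(6, 10, 14) = 6
F (Player 2): min(9, 11, 6) = 6
C (Player 1): max(0, 6, 6) = 6
H (Player 2): min(15, 11, 1) = 1
I (Player 2): min(0, 7, 4) = 0
J (Player 2): min(4, 19, 19) = 4
G (Player 1): max(1, 0, 4) = 4
B (Player 2): min(6, 4, 1) = 1
M (Player 2): min(3, 6, 0) = 0
N (Player 2): min(8, 3, 9) = 3
L (Player 1): max(0, 3, 7) = 7
P (Player 2): min(10, 18, 11) = 10
O (Player 1): max(10, 15, 13) = 15
K (Player 2): min(7, 15, 1) = 1
Root (Player 1): max(1, 1, 5) = 5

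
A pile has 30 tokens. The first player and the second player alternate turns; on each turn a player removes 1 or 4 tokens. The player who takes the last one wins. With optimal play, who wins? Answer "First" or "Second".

Compute winning (W) and losing (L) positions by backward induction:
i:   0  1  2  3  4  5  6  7  8  9 10 11 12 13 14 15 16 17 18 19 20 21 22 23 24 25 26 27 28 29 30
     L  W  L  W  W  L  W  L  W  W  L  W  L  W  W  L  W  L  W  W  L  W  L  W  W  L  W  L  W  W  L
Position 30 is L, so the second player wins.

Second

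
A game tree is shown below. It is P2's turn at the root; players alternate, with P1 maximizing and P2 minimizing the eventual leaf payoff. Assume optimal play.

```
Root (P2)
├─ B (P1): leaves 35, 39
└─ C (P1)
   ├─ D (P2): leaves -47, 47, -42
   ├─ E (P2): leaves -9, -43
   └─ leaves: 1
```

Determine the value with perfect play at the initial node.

1

B (P1): max(35, 39) = 39
D (P2): min(-47, 47, -42) = -47
E (P2): min(-9, -43) = -43
C (P1): max(-47, -43, 1) = 1
Root (P2): min(39, 1) = 1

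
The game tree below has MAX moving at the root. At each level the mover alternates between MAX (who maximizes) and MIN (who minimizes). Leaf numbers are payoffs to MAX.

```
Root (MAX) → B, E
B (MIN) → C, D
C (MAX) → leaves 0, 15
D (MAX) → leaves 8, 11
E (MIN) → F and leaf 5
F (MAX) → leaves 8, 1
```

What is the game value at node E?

5

F: max(8, 1) = 8
E: min(8, 5) = 5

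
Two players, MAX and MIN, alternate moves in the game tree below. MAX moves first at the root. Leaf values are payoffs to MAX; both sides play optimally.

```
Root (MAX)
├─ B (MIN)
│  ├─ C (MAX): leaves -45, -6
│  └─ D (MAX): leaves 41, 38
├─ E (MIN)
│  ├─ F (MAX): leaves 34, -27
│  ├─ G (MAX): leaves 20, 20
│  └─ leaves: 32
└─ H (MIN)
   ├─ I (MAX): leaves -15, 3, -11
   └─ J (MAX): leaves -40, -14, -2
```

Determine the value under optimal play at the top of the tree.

C (MAX): max(-45, -6) = -6
D (MAX): max(41, 38) = 41
B (MIN): min(-6, 41) = -6
F (MAX): max(34, -27) = 34
G (MAX): max(20, 20) = 20
E (MIN): min(34, 20, 32) = 20
I (MAX): max(-15, 3, -11) = 3
J (MAX): max(-40, -14, -2) = -2
H (MIN): min(3, -2) = -2
Root (MAX): max(-6, 20, -2) = 20

20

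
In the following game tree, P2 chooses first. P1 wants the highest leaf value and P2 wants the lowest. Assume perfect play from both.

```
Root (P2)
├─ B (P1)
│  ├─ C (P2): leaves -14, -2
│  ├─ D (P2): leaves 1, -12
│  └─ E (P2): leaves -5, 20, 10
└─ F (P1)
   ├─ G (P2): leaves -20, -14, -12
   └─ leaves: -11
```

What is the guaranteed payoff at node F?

G: min(-20, -14, -12) = -20
F: max(-20, -11) = -11

-11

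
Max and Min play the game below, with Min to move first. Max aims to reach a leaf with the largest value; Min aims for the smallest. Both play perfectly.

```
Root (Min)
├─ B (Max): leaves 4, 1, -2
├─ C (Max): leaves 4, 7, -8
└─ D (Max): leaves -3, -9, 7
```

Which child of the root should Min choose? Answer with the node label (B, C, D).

B

B (Max): max(4, 1, -2) = 4
C (Max): max(4, 7, -8) = 7
D (Max): max(-3, -9, 7) = 7
Root (Min): min(4, 7, 7) = 4
Min picks the child with the lowest value: B (value 4).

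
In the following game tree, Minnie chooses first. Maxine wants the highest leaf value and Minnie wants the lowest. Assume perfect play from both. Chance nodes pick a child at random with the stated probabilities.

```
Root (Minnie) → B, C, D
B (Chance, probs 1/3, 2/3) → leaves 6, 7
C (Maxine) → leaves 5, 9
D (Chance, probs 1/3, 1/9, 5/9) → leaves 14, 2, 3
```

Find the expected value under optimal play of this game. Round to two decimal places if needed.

B (Chance): 1/3·6 + 2/3·7 = 6.67
C (Maxine): max(5, 9) = 9
D (Chance): 1/3·14 + 1/9·2 + 5/9·3 = 6.56
Root (Minnie): min(6.67, 9, 6.56) = 6.56

6.56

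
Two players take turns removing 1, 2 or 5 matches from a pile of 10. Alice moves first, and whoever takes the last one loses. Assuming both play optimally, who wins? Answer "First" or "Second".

Second

Positions where the player to move wins (W) vs loses (L):
i:   0  1  2  3  4  5  6  7  8  9 10
     W  L  W  W  L  W  W  L  W  W  L
Position 10 is L, so the second player wins.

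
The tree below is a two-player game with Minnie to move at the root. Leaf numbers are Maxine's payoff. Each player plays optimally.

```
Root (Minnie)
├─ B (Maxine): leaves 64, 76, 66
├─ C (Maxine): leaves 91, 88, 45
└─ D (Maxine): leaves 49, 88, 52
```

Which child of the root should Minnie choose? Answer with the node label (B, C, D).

B (Maxine): max(64, 76, 66) = 76
C (Maxine): max(91, 88, 45) = 91
D (Maxine): max(49, 88, 52) = 88
Root (Minnie): min(76, 91, 88) = 76
Minnie picks the child with the lowest value: B (value 76).

B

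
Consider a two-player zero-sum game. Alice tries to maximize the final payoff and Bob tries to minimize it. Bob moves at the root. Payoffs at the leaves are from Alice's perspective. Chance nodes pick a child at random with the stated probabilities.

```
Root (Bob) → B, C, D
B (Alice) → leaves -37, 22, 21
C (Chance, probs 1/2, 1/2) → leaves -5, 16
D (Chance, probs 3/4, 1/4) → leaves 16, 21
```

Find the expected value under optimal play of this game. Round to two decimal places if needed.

5.5

B (Alice): max(-37, 22, 21) = 22
C (Chance): 1/2·-5 + 1/2·16 = 5.5
D (Chance): 3/4·16 + 1/4·21 = 17.25
Root (Bob): min(22, 5.5, 17.25) = 5.5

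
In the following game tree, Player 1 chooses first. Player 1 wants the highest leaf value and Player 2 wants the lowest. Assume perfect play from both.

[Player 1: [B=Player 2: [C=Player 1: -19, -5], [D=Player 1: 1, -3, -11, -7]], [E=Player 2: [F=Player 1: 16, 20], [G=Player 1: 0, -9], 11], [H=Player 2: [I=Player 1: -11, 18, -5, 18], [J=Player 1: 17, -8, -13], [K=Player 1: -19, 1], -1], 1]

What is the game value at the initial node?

1

C (Player 1): max(-19, -5) = -5
D (Player 1): max(1, -3, -11, -7) = 1
B (Player 2): min(-5, 1) = -5
F (Player 1): max(16, 20) = 20
G (Player 1): max(0, -9) = 0
E (Player 2): min(20, 0, 11) = 0
I (Player 1): max(-11, 18, -5, 18) = 18
J (Player 1): max(17, -8, -13) = 17
K (Player 1): max(-19, 1) = 1
H (Player 2): min(18, 17, 1, -1) = -1
Root (Player 1): max(-5, 0, -1, 1) = 1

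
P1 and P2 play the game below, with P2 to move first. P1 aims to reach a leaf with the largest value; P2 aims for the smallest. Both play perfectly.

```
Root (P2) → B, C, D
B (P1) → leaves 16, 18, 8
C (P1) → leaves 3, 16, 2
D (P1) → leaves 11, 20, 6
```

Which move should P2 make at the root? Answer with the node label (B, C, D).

B (P1): max(16, 18, 8) = 18
C (P1): max(3, 16, 2) = 16
D (P1): max(11, 20, 6) = 20
Root (P2): min(18, 16, 20) = 16
P2 picks the child with the lowest value: C (value 16).

C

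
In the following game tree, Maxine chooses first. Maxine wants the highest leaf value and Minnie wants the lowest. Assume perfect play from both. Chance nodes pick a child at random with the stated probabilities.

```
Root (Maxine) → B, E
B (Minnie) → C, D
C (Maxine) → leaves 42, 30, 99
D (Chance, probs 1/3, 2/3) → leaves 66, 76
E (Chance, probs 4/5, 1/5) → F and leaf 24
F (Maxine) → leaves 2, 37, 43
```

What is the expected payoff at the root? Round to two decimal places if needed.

72.67

C (Maxine): max(42, 30, 99) = 99
D (Chance): 1/3·66 + 2/3·76 = 72.67
B (Minnie): min(99, 72.67) = 72.67
F (Maxine): max(2, 37, 43) = 43
E (Chance): 4/5·43 + 1/5·24 = 39.2
Root (Maxine): max(72.67, 39.2) = 72.67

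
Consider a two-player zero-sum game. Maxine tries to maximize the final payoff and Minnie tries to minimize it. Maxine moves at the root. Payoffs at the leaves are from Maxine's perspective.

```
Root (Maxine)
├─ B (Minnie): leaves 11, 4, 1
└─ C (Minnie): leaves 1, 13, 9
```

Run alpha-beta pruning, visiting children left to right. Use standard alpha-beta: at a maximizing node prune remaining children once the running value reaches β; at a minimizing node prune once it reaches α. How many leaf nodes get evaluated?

4

B [α=-∞,β=+∞]: v=1
C [α=1,β=+∞]: v=1 after child 1 ≤ α → α-cutoff, skip 2
Root [α=-∞,β=+∞]: v=1
Leaves evaluated: 4 of 6.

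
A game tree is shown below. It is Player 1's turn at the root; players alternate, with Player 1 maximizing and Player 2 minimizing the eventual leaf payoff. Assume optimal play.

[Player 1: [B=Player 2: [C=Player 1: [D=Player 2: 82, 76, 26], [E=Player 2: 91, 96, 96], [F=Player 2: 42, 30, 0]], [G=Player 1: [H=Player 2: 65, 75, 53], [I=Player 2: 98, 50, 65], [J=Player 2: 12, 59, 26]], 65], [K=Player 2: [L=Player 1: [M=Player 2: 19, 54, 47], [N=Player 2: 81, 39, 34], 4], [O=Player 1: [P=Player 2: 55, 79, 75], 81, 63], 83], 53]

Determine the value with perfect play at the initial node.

53

D (Player 2): min(82, 76, 26) = 26
E (Player 2): min(91, 96, 96) = 91
F (Player 2): min(42, 30, 0) = 0
C (Player 1): max(26, 91, 0) = 91
H (Player 2): min(65, 75, 53) = 53
I (Player 2): min(98, 50, 65) = 50
J (Player 2): min(12, 59, 26) = 12
G (Player 1): max(53, 50, 12) = 53
B (Player 2): min(91, 53, 65) = 53
M (Player 2): min(19, 54, 47) = 19
N (Player 2): min(81, 39, 34) = 34
L (Player 1): max(19, 34, 4) = 34
P (Player 2): min(55, 79, 75) = 55
O (Player 1): max(55, 81, 63) = 81
K (Player 2): min(34, 81, 83) = 34
Root (Player 1): max(53, 34, 53) = 53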